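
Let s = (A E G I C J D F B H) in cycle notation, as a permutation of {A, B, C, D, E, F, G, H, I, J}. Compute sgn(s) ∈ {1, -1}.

The cycle lengths are 10.
A cycle of length ℓ contributes ℓ−1 transpositions, so s is a product of 9 transpositions — odd.

-1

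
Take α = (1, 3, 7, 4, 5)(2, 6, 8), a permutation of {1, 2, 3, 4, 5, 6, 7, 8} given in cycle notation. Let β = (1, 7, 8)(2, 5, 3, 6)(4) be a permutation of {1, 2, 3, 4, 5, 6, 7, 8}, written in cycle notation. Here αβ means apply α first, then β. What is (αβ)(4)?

3

(αβ)(4) = β(α(4)). α(4) = 5, then β(5) = 3. So (αβ)(4) = 3.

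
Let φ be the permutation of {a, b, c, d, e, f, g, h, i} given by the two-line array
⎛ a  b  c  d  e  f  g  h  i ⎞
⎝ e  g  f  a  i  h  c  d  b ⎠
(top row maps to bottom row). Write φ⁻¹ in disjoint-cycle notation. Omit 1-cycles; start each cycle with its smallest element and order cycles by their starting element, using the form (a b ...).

First write φ in disjoint cycles: (a e i b g c f h d).
The inverse reverses every cycle; in canonical form, φ⁻¹ = (a d h f c g b i e).

(a d h f c g b i e)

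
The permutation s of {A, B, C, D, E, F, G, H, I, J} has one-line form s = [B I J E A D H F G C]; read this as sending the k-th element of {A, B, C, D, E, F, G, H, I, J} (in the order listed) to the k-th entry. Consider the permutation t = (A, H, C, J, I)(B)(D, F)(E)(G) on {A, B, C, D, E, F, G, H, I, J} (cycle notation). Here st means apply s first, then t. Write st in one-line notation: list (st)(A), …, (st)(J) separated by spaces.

For each element, apply s then t: A → B → B; B → I → A; C → J → I; D → E → E; E → A → H; F → D → F; G → H → C; H → F → D; I → G → G; J → C → J.
Collecting the images, st = [B A I E H F C D G J].

B A I E H F C D G J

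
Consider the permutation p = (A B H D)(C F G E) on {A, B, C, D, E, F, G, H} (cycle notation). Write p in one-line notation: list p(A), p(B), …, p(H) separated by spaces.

B H F A C G E D

Image by image: A↦B, B↦H, C↦F, D↦A, E↦C, F↦G, G↦E, H↦D.
Listing these in domain order gives B H F A C G E D.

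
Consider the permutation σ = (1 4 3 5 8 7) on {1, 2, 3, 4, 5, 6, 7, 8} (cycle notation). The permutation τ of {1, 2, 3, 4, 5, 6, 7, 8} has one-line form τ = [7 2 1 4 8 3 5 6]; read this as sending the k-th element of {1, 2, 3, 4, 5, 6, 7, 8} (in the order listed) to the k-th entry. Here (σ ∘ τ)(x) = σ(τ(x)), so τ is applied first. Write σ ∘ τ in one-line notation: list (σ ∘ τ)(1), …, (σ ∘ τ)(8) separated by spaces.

1 2 4 3 7 5 8 6

Chase each element through τ then σ: 1 → 7 → 1; 2 → 2 → 2; 3 → 1 → 4; 4 → 4 → 3; 5 → 8 → 7; 6 → 3 → 5; 7 → 5 → 8; 8 → 6 → 6.
So σ ∘ τ in one-line form is 1 2 4 3 7 5 8 6.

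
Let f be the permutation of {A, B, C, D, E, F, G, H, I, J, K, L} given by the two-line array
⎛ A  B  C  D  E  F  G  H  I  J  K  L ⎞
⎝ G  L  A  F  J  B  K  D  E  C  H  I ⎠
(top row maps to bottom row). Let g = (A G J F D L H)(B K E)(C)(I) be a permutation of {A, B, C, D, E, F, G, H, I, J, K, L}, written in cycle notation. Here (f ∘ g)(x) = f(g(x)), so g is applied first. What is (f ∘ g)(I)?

E

First apply g: g(I) = I, then f(I) = E. Thus (f ∘ g)(I) = E.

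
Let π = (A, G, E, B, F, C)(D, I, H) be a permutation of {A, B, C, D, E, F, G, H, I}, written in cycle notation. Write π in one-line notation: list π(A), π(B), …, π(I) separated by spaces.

Reading each image from the cycles: A↦G, B↦F, C↦A, D↦I, E↦B, F↦C, G↦E, H↦D, I↦H.
Listing these in domain order gives G F A I B C E D H.

G F A I B C E D H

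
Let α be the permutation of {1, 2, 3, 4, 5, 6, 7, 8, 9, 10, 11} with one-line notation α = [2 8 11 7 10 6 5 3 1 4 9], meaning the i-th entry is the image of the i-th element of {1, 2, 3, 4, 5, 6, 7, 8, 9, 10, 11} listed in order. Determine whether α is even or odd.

even

In disjoint-cycle form the cycle lengths are 6, 4, 1.
A cycle is odd iff its length is even; α has 2 even-length cycles, so sgn(α) = (−1)^2 and α is even.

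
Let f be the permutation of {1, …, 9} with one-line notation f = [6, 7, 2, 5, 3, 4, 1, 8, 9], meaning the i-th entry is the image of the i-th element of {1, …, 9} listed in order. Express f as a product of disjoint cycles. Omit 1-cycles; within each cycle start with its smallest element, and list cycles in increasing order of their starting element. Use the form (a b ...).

Iterating f from 1 gives 1 → 6 → 4 → 5 → 3 → 2 → 7 → 1; that is the 7-cycle (1 6 4 5 3 2 7).
Repeating from the next unused element and collecting all non-trivial cycles gives (1 6 4 5 3 2 7).

(1 6 4 5 3 2 7)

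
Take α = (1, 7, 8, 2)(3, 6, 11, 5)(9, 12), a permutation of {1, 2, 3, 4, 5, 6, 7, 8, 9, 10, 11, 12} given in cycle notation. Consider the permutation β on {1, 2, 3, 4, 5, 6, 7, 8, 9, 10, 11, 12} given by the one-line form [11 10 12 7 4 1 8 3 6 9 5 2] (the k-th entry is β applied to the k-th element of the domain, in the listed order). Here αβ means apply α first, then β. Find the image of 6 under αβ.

5

α(6) = 11, then β(11) = 5; composing gives (αβ)(6) = 5.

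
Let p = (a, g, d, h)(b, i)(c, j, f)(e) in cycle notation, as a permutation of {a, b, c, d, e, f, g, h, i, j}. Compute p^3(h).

d

h lies in the 4-cycle (a, g, d, h).
Advancing 3 steps from h: h → a → g → d.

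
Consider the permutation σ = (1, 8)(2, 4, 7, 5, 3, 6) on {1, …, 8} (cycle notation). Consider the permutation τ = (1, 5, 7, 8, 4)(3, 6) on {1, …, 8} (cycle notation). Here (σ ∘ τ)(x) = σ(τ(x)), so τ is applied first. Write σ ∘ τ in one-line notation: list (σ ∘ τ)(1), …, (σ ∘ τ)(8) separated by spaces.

For each element, apply τ then σ: 1 → 5 → 3; 2 → 2 → 4; 3 → 6 → 2; 4 → 1 → 8; 5 → 7 → 5; 6 → 3 → 6; 7 → 8 → 1; 8 → 4 → 7.
Collecting the images, σ ∘ τ = [3 4 2 8 5 6 1 7].

3 4 2 8 5 6 1 7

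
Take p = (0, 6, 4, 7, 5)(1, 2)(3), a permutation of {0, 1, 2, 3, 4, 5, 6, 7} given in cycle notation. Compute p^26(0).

0 lies in the 5-cycle (0, 6, 4, 7, 5).
Since the cycle has length 5, p^26 acts on it the same as p^1 (26 mod 5 = 1).
Advancing 1 step from 0: 0 → 6.

6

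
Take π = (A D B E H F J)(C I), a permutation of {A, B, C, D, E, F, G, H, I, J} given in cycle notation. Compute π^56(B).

B

B lies in the 7-cycle (A D B E H F J).
Powers repeat with period 7 on this cycle, and 56 mod 7 = 0, so π^56(B) = π^0(B).
So π^56(B) = B.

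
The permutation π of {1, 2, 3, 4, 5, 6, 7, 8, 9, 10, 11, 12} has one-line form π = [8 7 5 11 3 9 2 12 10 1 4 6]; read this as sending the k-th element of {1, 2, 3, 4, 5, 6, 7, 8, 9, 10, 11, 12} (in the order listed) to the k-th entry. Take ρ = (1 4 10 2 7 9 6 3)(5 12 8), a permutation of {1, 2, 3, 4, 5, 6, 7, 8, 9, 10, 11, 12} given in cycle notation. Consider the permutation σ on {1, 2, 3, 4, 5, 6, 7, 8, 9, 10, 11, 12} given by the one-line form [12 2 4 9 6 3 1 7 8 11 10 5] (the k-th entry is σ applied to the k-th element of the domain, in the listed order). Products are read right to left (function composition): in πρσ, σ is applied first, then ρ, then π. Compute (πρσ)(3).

Apply the permutations in order: σ(3) = 4, then ρ(4) = 10, then π(10) = 1. So (πρσ)(3) = 1.

1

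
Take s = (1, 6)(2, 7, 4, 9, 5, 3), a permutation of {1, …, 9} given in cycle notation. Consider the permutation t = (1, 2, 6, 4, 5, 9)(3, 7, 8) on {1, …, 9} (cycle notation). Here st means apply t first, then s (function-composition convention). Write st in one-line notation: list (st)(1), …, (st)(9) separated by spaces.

7 1 4 3 5 9 8 2 6

For each element, apply t then s: 1 → 2 → 7; 2 → 6 → 1; 3 → 7 → 4; 4 → 5 → 3; 5 → 9 → 5; 6 → 4 → 9; 7 → 8 → 8; 8 → 3 → 2; 9 → 1 → 6.
So st in one-line form is 7 1 4 3 5 9 8 2 6.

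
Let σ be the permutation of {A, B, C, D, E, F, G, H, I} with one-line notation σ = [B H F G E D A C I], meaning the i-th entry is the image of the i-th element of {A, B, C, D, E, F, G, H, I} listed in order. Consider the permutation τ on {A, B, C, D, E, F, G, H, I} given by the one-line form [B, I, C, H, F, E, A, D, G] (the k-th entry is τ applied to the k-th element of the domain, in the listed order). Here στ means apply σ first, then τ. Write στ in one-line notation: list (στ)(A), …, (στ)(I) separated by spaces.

For each element, apply σ then τ: A → B → I; B → H → D; C → F → E; D → G → A; E → E → F; F → D → H; G → A → B; H → C → C; I → I → G.
Collecting the images, στ = [I D E A F H B C G].

I D E A F H B C G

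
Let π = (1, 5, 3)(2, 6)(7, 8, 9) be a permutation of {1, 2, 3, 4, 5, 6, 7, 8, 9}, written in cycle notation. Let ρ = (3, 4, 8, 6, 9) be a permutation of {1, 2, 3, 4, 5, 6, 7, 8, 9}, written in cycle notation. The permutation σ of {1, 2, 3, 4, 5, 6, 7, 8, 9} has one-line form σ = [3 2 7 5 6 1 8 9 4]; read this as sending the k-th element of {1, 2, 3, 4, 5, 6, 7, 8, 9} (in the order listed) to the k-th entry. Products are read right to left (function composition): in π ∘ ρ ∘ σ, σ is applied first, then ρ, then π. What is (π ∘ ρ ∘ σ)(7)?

Apply the permutations in order: σ(7) = 8, then ρ(8) = 6, then π(6) = 2. So (π ∘ ρ ∘ σ)(7) = 2.

2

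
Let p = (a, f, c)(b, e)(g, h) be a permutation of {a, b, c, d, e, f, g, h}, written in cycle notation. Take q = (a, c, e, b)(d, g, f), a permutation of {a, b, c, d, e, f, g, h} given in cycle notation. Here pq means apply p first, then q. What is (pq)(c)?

First apply p: p(c) = a, then q(a) = c. Thus (pq)(c) = c.

c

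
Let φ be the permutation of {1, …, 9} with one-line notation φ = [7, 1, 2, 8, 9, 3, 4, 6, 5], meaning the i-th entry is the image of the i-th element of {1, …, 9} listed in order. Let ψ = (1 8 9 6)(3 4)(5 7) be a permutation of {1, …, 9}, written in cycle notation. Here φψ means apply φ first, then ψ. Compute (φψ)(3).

φ(3) = 2, then ψ(2) = 2; composing gives (φψ)(3) = 2.

2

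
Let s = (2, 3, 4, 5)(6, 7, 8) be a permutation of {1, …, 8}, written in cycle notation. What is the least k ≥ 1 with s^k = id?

12

The disjoint cycles have lengths 4, 3, 1.
The order of s is the least common multiple of its cycle lengths: lcm(4, 3) = 12.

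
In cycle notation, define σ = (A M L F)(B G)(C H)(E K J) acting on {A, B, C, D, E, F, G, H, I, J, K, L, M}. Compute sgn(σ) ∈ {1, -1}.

-1

The cycle lengths are 4, 3, 2, 2, 1, 1.
A cycle of length ℓ contributes ℓ−1 transpositions, so σ is a product of 3 + 2 + 1 + 1 = 7 transpositions — odd.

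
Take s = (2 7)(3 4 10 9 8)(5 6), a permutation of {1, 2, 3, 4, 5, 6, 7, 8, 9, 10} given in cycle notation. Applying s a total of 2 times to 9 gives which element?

9 lies in the 5-cycle (3 4 10 9 8).
Advancing 2 steps from 9: 9 → 8 → 3.

3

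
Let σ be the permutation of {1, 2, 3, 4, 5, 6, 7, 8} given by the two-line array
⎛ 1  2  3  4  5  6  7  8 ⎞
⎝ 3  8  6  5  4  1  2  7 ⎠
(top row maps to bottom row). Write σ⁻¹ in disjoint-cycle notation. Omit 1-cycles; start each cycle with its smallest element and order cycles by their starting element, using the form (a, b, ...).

First write σ in disjoint cycles: (1, 3, 6)(2, 8, 7)(4, 5).
Reversing each cycle (and rotating so the smallest element leads) gives σ⁻¹ = (1, 6, 3)(2, 7, 8)(4, 5).

(1, 6, 3)(2, 7, 8)(4, 5)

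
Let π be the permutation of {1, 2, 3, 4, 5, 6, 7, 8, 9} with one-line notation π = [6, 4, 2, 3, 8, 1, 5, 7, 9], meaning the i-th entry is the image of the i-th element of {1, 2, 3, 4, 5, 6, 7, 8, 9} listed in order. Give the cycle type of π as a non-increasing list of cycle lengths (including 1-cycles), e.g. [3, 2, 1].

[3, 3, 2, 1]

The disjoint cycles are (1, 6)(2, 4, 3)(5, 8, 7)(9), with lengths 3, 3, 2, 1 in non-increasing order.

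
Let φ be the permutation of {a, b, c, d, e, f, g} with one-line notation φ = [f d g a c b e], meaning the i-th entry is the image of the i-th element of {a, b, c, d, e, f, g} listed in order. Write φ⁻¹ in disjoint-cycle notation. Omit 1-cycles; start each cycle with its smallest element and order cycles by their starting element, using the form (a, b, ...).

First write φ in disjoint cycles: (a, f, b, d)(c, g, e).
The inverse reverses every cycle; in canonical form, φ⁻¹ = (a, d, b, f)(c, e, g).

(a, d, b, f)(c, e, g)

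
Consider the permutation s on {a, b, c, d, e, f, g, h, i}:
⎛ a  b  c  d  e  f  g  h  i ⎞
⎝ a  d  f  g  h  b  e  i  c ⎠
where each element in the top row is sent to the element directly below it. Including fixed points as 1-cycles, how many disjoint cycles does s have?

The cycle decomposition is (a)(b d g e h i c f), which has 2 cycles (counting 1-cycles).

2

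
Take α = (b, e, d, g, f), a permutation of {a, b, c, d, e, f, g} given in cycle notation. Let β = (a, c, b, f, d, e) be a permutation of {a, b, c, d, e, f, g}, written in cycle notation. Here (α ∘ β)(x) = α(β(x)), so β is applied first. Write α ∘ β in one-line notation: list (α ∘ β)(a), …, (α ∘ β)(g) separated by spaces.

c b e d a g f

(α ∘ β)(x) = α(β(x)). Computing each image: α(β(a)) = α(c) = c, α(β(b)) = α(f) = b, α(β(c)) = α(b) = e, α(β(d)) = α(e) = d, α(β(e)) = α(a) = a, α(β(f)) = α(d) = g, α(β(g)) = α(g) = f.
Hence α ∘ β = [c b e d a g f].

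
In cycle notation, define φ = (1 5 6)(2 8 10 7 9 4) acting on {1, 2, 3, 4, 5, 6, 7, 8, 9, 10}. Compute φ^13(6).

6 lies in the 3-cycle (1 5 6).
On a 3-cycle, φ^3 is the identity, so φ^13 = φ^1 there (13 ≡ 1 mod 3).
Stepping 1 place around the cycle: 6 → 1.

1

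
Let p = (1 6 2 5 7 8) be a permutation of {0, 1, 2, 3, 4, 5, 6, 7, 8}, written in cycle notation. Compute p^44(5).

8

5 lies in the 6-cycle (1 6 2 5 7 8).
Since the cycle has length 6, p^44 acts on it the same as p^2 (44 mod 6 = 2).
Stepping 2 places around the cycle: 5 → 7 → 8.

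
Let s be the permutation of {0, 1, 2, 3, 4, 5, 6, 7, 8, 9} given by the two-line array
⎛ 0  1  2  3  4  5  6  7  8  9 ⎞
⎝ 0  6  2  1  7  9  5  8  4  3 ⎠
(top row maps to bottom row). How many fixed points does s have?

The fixed points (elements with s(x) = x) are {0, 2}, so there are 2.

2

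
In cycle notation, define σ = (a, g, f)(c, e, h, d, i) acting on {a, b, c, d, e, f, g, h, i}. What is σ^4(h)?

h lies in the 5-cycle (c, e, h, d, i).
Stepping 4 places around the cycle: h → d → i → c → e.

e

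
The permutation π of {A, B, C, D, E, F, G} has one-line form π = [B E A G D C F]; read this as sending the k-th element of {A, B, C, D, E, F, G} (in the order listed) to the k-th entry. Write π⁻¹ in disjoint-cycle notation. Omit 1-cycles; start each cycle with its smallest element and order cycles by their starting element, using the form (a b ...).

(A C F G D E B)

The cycle decomposition of π is (A B E D G F C).
Reversing each cycle (and rotating so the smallest element leads) gives π⁻¹ = (A C F G D E B).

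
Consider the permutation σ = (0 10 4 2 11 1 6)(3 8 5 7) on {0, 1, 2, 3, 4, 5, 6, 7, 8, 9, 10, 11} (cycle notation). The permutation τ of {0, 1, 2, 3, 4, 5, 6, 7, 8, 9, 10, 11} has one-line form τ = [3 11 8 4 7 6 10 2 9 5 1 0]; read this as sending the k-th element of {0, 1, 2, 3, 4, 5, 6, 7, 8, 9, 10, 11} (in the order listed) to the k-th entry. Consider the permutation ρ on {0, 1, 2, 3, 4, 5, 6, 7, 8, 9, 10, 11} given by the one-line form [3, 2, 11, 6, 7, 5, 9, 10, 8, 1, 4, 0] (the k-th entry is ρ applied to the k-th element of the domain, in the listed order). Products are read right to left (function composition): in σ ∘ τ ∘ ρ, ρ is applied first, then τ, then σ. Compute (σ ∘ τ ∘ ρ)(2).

Chase 2: ρ(2) = 11; τ(11) = 0; σ(0) = 10. Hence (σ ∘ τ ∘ ρ)(2) = 10.

10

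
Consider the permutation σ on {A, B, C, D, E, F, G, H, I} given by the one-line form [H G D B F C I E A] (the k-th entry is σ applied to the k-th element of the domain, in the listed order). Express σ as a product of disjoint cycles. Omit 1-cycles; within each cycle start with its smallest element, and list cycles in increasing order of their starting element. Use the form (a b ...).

(A H E F C D B G I)

Start at A and follow images: A → H → E → F → C → D → B → G → I → A, giving the cycle (A H E F C D B G I).
Continuing from each remaining unvisited element yields (A H E F C D B G I).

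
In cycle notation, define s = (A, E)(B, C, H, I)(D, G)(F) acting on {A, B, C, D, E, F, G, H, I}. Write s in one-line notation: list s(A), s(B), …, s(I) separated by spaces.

E C H G A F D I B

Each element maps to the next entry in its cycle (wrapping to the front): A→E, B→C, C→H, D→G, E→A, F→F, G→D, H→I, I→B.
Listing these in domain order gives E C H G A F D I B.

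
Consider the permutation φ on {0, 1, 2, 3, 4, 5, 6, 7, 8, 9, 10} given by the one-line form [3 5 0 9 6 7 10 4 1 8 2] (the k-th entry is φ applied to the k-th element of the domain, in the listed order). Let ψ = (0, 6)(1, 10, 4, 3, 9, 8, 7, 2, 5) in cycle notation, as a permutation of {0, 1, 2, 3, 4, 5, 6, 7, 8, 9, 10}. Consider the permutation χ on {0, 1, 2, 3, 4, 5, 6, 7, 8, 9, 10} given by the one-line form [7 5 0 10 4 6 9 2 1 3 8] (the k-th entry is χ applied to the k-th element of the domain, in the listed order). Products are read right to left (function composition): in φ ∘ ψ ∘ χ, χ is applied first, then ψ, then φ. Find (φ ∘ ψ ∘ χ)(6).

1

Chase 6: χ(6) = 9; ψ(9) = 8; φ(8) = 1. Hence (φ ∘ ψ ∘ χ)(6) = 1.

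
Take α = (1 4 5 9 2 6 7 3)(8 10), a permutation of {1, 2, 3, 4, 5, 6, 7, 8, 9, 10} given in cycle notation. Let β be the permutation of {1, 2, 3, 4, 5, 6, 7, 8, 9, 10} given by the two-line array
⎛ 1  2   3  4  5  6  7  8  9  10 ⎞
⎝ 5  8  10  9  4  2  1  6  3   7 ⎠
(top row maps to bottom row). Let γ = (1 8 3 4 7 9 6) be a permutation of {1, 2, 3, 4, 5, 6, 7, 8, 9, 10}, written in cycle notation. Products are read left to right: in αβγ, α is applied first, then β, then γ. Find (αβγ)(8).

Apply the permutations in order: α(8) = 10, then β(10) = 7, then γ(7) = 9. So (αβγ)(8) = 9.

9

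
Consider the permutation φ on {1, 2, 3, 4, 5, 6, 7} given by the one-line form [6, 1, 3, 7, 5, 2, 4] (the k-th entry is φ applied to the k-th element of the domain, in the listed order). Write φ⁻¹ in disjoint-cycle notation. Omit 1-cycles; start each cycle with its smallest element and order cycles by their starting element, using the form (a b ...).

(1 2 6)(4 7)

First write φ in disjoint cycles: (1 6 2)(4 7).
The inverse reverses every cycle; in canonical form, φ⁻¹ = (1 2 6)(4 7).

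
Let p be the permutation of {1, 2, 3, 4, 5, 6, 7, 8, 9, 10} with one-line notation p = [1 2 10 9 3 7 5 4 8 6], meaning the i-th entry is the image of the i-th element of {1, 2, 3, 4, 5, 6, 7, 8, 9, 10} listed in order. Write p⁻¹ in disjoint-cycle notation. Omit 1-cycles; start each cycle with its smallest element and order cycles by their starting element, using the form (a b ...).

(3 5 7 6 10)(4 8 9)

The cycle decomposition of p is (3 10 6 7 5)(4 9 8).
Reversing each cycle (and rotating so the smallest element leads) gives p⁻¹ = (3 5 7 6 10)(4 8 9).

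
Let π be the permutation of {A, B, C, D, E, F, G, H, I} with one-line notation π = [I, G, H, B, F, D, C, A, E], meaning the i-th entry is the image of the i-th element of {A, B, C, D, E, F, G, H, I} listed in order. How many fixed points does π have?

No element satisfies π(x) = x, so there are 0 fixed points.

0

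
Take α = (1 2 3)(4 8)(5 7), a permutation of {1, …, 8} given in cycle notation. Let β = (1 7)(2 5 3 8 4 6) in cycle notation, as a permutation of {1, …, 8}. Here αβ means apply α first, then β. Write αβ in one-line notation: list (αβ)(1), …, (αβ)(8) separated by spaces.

(αβ)(x) = β(α(x)). Computing each image: β(α(1)) = β(2) = 5, β(α(2)) = β(3) = 8, β(α(3)) = β(1) = 7, β(α(4)) = β(8) = 4, β(α(5)) = β(7) = 1, β(α(6)) = β(6) = 2, β(α(7)) = β(5) = 3, β(α(8)) = β(4) = 6.
Hence αβ = [5 8 7 4 1 2 3 6].

5 8 7 4 1 2 3 6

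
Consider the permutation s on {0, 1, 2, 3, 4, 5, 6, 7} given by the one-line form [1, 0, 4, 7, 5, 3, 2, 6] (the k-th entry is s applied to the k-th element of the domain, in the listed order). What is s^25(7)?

Tracing 7 → 6 → … returns to 7 after 6 steps, so 7 lies in a 6-cycle (2, 4, 5, 3, 7, 6).
On a 6-cycle, s^6 is the identity, so s^25 = s^1 there (25 ≡ 1 mod 6).
Stepping 1 place around the cycle: 7 → 6.

6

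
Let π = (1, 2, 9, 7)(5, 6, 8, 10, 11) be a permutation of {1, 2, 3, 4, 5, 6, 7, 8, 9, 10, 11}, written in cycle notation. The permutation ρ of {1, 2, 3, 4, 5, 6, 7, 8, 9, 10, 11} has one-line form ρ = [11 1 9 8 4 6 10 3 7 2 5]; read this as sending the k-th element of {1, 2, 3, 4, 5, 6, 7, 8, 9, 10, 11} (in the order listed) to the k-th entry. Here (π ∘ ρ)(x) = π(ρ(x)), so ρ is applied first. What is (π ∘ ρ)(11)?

6

(π ∘ ρ)(11) = π(ρ(11)). ρ(11) = 5, then π(5) = 6. So (π ∘ ρ)(11) = 6.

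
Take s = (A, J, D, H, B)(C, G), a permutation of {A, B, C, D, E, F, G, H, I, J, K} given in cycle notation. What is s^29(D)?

J

D lies in the 5-cycle (A, J, D, H, B).
Since the cycle has length 5, s^29 acts on it the same as s^4 (29 mod 5 = 4).
Advancing 4 steps from D: D → H → B → A → J.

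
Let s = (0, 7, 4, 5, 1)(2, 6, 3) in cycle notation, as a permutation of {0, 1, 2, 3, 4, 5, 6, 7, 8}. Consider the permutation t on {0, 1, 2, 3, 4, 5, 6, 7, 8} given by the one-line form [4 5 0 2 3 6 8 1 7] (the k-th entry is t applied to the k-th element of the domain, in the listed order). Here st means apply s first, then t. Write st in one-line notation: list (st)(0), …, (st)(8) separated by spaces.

Chase each element through s then t: 0 → 7 → 1; 1 → 0 → 4; 2 → 6 → 8; 3 → 2 → 0; 4 → 5 → 6; 5 → 1 → 5; 6 → 3 → 2; 7 → 4 → 3; 8 → 8 → 7.
Collecting the images, st = [1 4 8 0 6 5 2 3 7].

1 4 8 0 6 5 2 3 7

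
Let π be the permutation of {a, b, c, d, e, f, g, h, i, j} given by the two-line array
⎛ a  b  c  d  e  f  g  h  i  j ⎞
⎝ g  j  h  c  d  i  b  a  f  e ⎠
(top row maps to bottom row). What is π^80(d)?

d

Tracing d → c → … returns to d after 8 steps, so d lies in an 8-cycle (a, g, b, j, e, d, c, h).
On an 8-cycle, π^8 is the identity, so π^80 = π^0 there (80 ≡ 0 mod 8).
So π^80(d) = d.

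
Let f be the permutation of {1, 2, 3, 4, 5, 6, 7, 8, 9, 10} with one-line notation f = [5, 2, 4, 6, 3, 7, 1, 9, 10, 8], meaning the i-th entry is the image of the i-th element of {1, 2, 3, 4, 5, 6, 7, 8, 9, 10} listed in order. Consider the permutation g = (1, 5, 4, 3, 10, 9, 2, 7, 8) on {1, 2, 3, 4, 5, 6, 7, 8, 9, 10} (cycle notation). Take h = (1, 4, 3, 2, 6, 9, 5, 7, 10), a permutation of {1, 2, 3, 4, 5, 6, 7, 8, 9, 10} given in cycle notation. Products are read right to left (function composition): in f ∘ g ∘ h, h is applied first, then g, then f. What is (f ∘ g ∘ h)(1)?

4

Apply the permutations in order: h(1) = 4, then g(4) = 3, then f(3) = 4. So (f ∘ g ∘ h)(1) = 4.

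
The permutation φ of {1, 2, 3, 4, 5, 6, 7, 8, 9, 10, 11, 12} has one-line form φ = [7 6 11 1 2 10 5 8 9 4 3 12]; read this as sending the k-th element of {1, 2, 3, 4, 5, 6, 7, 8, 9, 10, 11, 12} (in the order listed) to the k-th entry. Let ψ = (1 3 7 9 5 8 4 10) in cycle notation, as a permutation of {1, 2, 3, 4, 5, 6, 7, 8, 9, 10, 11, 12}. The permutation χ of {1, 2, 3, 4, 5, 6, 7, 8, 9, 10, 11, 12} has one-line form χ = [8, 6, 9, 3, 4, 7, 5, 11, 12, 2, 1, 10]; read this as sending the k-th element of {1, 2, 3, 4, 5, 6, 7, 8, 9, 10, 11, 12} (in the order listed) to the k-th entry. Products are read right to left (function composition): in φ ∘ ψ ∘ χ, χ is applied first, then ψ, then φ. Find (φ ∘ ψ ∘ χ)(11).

Apply the permutations in order: χ(11) = 1, then ψ(1) = 3, then φ(3) = 11. So (φ ∘ ψ ∘ χ)(11) = 11.

11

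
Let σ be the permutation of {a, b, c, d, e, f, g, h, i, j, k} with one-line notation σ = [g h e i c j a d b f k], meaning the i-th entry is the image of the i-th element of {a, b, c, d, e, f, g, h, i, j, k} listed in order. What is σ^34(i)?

h

Tracing i → b → … returns to i after 4 steps, so i lies in a 4-cycle (b h d i).
On a 4-cycle, σ^4 is the identity, so σ^34 = σ^2 there (34 ≡ 2 mod 4).
Advancing 2 steps from i: i → b → h.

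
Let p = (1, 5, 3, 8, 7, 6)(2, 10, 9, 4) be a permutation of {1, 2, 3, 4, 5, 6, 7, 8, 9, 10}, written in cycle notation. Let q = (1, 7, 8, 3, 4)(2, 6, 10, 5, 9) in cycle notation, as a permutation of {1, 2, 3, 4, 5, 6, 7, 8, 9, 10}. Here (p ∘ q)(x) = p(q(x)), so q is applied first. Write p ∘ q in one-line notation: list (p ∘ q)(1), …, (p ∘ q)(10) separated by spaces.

Chase each element through q then p: 1 → 7 → 6; 2 → 6 → 1; 3 → 4 → 2; 4 → 1 → 5; 5 → 9 → 4; 6 → 10 → 9; 7 → 8 → 7; 8 → 3 → 8; 9 → 2 → 10; 10 → 5 → 3.
Collecting the images, p ∘ q = [6 1 2 5 4 9 7 8 10 3].

6 1 2 5 4 9 7 8 10 3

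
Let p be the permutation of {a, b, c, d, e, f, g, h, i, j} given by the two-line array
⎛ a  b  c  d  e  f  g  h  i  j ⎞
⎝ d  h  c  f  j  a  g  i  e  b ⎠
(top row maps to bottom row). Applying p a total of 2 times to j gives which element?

Tracing j → b → … returns to j after 5 steps, so j lies in a 5-cycle (b, h, i, e, j).
Advancing 2 steps from j: j → b → h.

h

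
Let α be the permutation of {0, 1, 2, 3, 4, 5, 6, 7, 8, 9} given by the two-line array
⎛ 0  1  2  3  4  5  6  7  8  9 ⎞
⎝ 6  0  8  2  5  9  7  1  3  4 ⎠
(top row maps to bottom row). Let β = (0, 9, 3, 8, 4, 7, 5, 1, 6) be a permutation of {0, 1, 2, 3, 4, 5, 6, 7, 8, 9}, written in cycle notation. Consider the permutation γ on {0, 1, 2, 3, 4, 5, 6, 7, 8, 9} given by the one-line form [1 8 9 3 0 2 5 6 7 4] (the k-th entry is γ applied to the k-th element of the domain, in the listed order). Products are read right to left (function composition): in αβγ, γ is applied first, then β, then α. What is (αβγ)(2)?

2

Apply the permutations in order: γ(2) = 9, then β(9) = 3, then α(3) = 2. So (αβγ)(2) = 2.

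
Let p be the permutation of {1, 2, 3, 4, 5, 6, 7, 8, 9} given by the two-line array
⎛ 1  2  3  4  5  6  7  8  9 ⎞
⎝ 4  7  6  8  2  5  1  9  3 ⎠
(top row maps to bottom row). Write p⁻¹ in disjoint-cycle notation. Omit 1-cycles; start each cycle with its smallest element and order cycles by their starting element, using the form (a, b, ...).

(1, 7, 2, 5, 6, 3, 9, 8, 4)

First write p in disjoint cycles: (1, 4, 8, 9, 3, 6, 5, 2, 7).
The inverse reverses every cycle; in canonical form, p⁻¹ = (1, 7, 2, 5, 6, 3, 9, 8, 4).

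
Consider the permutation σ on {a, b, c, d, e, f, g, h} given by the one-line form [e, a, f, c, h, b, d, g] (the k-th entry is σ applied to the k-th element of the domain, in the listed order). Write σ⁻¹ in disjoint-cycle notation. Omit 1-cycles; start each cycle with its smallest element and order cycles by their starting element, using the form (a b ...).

(a b f c d g h e)

The cycle decomposition of σ is (a e h g d c f b).
The inverse reverses every cycle; in canonical form, σ⁻¹ = (a b f c d g h e).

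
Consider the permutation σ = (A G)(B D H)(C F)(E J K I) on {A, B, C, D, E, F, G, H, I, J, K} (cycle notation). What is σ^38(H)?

D

H lies in the 3-cycle (B D H).
On a 3-cycle, σ^3 is the identity, so σ^38 = σ^2 there (38 ≡ 2 mod 3).
Stepping 2 places around the cycle: H → B → D.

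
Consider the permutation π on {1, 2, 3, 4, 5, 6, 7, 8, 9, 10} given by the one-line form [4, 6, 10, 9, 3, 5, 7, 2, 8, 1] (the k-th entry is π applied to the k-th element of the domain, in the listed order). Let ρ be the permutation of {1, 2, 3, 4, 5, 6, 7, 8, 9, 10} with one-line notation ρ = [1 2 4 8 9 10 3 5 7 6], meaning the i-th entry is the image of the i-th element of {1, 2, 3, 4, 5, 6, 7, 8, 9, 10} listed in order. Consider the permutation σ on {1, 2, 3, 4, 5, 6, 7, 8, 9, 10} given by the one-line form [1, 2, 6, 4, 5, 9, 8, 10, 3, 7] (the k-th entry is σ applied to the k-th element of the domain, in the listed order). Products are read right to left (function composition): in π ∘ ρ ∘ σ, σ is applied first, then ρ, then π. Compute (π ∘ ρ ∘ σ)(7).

3

(π ∘ ρ ∘ σ)(7) = π(ρ(σ(7))). σ(7) = 8, then ρ(8) = 5, then π(5) = 3, so the result is 3.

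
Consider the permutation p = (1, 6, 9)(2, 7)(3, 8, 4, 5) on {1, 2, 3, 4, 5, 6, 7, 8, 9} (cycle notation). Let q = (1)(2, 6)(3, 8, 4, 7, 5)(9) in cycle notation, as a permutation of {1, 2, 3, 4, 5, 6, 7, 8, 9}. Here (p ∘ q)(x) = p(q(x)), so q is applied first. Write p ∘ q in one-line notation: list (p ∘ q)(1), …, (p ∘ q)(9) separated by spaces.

Chase each element through q then p: 1 → 1 → 6; 2 → 6 → 9; 3 → 8 → 4; 4 → 7 → 2; 5 → 3 → 8; 6 → 2 → 7; 7 → 5 → 3; 8 → 4 → 5; 9 → 9 → 1.
Collecting the images, p ∘ q = [6 9 4 2 8 7 3 5 1].

6 9 4 2 8 7 3 5 1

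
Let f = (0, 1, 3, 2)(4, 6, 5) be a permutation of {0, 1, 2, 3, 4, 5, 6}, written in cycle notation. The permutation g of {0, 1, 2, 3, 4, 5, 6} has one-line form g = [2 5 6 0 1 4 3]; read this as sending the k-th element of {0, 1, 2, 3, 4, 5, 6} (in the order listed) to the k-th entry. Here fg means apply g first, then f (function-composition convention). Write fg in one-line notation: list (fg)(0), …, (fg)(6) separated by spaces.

0 4 5 1 3 6 2

(fg)(x) = f(g(x)). Computing each image: f(g(0)) = f(2) = 0, f(g(1)) = f(5) = 4, f(g(2)) = f(6) = 5, f(g(3)) = f(0) = 1, f(g(4)) = f(1) = 3, f(g(5)) = f(4) = 6, f(g(6)) = f(3) = 2.
Hence fg = [0 4 5 1 3 6 2].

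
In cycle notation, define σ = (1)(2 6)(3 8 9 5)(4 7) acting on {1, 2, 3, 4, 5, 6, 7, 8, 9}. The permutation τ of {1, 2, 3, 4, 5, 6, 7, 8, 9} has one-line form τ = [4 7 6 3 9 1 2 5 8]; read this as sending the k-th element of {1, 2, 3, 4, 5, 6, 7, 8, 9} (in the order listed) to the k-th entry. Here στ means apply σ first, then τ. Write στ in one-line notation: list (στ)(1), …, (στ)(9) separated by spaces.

(στ)(x) = τ(σ(x)). Computing each image: τ(σ(1)) = τ(1) = 4, τ(σ(2)) = τ(6) = 1, τ(σ(3)) = τ(8) = 5, τ(σ(4)) = τ(7) = 2, τ(σ(5)) = τ(3) = 6, τ(σ(6)) = τ(2) = 7, τ(σ(7)) = τ(4) = 3, τ(σ(8)) = τ(9) = 8, τ(σ(9)) = τ(5) = 9.
Hence στ = [4 1 5 2 6 7 3 8 9].

4 1 5 2 6 7 3 8 9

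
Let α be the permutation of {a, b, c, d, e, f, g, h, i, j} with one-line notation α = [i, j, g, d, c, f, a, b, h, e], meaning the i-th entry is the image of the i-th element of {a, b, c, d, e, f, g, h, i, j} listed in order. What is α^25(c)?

g

Tracing c → g → … returns to c after 8 steps, so c lies in an 8-cycle (a i h b j e c g).
Powers repeat with period 8 on this cycle, and 25 mod 8 = 1, so α^25(c) = α^1(c).
Advancing 1 step from c: c → g.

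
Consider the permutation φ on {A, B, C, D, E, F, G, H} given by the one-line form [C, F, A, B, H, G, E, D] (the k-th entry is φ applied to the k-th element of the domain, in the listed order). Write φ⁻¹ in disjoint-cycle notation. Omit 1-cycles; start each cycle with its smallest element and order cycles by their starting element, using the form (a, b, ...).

The cycle decomposition of φ is (A, C)(B, F, G, E, H, D).
The inverse reverses every cycle; in canonical form, φ⁻¹ = (A, C)(B, D, H, E, G, F).

(A, C)(B, D, H, E, G, F)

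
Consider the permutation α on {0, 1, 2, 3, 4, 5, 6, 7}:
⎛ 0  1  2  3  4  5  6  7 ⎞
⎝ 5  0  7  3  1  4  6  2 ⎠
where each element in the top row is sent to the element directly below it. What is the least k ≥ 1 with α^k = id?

4

Decomposing into disjoint cycles gives cycle lengths 4, 2, 1, 1.
The order is lcm(4, 2) = 4.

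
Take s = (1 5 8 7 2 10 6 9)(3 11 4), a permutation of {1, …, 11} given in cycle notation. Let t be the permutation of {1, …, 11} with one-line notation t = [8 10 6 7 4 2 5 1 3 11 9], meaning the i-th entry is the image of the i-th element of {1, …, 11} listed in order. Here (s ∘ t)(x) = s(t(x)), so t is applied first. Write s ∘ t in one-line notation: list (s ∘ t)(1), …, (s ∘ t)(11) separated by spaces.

7 6 9 2 3 10 8 5 11 4 1

Chase each element through t then s: 1 → 8 → 7; 2 → 10 → 6; 3 → 6 → 9; 4 → 7 → 2; 5 → 4 → 3; 6 → 2 → 10; 7 → 5 → 8; 8 → 1 → 5; 9 → 3 → 11; 10 → 11 → 4; 11 → 9 → 1.
So s ∘ t in one-line form is 7 6 9 2 3 10 8 5 11 4 1.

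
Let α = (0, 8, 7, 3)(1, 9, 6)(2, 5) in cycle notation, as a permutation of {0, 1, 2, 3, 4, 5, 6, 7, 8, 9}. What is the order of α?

12

The disjoint cycles have lengths 4, 3, 2, 1.
Since disjoint cycles commute, ord(α) = lcm(4, 3, 2) = 12.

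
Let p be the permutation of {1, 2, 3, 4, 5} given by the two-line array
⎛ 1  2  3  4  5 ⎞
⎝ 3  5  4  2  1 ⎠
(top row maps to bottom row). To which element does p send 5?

The entry below 5 in the array is 1, so p(5) = 1.

1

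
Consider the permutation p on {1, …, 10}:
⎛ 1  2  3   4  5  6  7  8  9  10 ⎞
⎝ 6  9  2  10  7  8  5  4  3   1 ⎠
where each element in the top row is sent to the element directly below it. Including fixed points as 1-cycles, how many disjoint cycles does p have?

3

The cycle decomposition is (1 6 8 4 10)(2 9 3)(5 7), which has 3 cycles (counting 1-cycles).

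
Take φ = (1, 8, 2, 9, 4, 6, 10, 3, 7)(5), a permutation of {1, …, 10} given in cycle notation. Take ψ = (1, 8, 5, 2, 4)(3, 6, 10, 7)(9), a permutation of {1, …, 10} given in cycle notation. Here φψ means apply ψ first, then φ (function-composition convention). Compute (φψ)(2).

First apply ψ: ψ(2) = 4, then φ(4) = 6. Thus (φψ)(2) = 6.

6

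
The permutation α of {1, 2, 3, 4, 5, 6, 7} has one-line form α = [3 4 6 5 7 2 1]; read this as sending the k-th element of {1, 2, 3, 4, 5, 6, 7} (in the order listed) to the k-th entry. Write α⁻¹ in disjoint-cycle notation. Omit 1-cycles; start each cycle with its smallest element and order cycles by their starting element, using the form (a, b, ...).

The cycle decomposition of α is (1, 3, 6, 2, 4, 5, 7).
Reversing each cycle (and rotating so the smallest element leads) gives α⁻¹ = (1, 7, 5, 4, 2, 6, 3).

(1, 7, 5, 4, 2, 6, 3)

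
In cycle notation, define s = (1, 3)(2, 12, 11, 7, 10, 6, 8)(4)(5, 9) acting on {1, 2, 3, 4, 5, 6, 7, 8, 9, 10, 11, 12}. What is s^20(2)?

8

2 lies in the 7-cycle (2, 12, 11, 7, 10, 6, 8).
On a 7-cycle, s^7 is the identity, so s^20 = s^6 there (20 ≡ 6 mod 7).
Advancing 6 steps from 2: 2 → 12 → 11 → 7 → 10 → 6 → 8.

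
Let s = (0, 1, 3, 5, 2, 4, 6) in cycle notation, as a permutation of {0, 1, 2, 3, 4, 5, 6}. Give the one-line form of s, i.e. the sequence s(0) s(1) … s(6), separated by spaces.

1 3 4 5 6 2 0

Each element maps to the next entry in its cycle (wrapping to the front): 0→1, 1→3, 2→4, 3→5, 4→6, 5→2, 6→0.
Listing these in domain order gives 1 3 4 5 6 2 0.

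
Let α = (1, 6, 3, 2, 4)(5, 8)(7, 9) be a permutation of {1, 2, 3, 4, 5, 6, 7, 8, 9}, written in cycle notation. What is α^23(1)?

1 lies in the 5-cycle (1, 6, 3, 2, 4).
Powers repeat with period 5 on this cycle, and 23 mod 5 = 3, so α^23(1) = α^3(1).
Stepping 3 places around the cycle: 1 → 6 → 3 → 2.

2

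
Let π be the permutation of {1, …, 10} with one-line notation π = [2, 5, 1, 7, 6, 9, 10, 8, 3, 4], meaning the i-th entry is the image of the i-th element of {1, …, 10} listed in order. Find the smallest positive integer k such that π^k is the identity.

6

The disjoint-cycle form of π has cycle lengths 6, 3, 1.
The order is lcm(6, 3) = 6.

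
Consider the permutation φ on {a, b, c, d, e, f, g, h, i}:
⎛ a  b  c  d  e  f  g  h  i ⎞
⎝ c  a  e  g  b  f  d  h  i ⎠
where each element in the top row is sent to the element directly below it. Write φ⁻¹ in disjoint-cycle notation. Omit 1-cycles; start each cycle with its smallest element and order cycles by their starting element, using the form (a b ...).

(a b e c)(d g)

The cycle decomposition of φ is (a c e b)(d g).
Reversing each cycle (and rotating so the smallest element leads) gives φ⁻¹ = (a b e c)(d g).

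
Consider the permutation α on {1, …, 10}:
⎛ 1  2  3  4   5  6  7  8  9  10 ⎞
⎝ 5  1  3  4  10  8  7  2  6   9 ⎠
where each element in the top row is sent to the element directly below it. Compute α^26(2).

6

Tracing 2 → 1 → … returns to 2 after 7 steps, so 2 lies in a 7-cycle (1, 5, 10, 9, 6, 8, 2).
On a 7-cycle, α^7 is the identity, so α^26 = α^5 there (26 ≡ 5 mod 7).
Stepping 5 places around the cycle: 2 → 1 → 5 → 10 → 9 → 6.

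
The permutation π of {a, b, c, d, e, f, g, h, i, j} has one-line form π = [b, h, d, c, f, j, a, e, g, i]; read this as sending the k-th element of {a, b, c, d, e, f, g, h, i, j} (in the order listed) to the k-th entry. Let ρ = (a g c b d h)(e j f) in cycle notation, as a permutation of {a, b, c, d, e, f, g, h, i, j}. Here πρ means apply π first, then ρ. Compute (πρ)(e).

First apply π: π(e) = f, then ρ(f) = e. Thus (πρ)(e) = e.

e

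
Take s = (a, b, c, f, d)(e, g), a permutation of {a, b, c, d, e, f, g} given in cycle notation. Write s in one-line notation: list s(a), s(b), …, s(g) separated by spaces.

Reading each image from the cycles: a→b, b→c, c→f, d→a, e→g, f→d, g→e.
Listing these in domain order gives b c f a g d e.

b c f a g d e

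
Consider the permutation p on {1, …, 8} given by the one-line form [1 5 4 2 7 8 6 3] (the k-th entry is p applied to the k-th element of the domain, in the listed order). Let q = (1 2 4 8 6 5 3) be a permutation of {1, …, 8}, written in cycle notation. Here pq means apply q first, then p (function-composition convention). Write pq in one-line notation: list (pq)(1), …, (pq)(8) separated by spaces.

Chase each element through q then p: 1 → 2 → 5; 2 → 4 → 2; 3 → 1 → 1; 4 → 8 → 3; 5 → 3 → 4; 6 → 5 → 7; 7 → 7 → 6; 8 → 6 → 8.
Collecting the images, pq = [5 2 1 3 4 7 6 8].

5 2 1 3 4 7 6 8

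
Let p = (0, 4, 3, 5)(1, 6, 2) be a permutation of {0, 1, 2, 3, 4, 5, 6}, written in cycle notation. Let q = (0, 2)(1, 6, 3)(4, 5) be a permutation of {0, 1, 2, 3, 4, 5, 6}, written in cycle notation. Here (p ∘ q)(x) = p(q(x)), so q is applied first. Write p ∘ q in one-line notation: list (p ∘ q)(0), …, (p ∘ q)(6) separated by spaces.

Chase each element through q then p: 0 → 2 → 1; 1 → 6 → 2; 2 → 0 → 4; 3 → 1 → 6; 4 → 5 → 0; 5 → 4 → 3; 6 → 3 → 5.
So p ∘ q in one-line form is 1 2 4 6 0 3 5.

1 2 4 6 0 3 5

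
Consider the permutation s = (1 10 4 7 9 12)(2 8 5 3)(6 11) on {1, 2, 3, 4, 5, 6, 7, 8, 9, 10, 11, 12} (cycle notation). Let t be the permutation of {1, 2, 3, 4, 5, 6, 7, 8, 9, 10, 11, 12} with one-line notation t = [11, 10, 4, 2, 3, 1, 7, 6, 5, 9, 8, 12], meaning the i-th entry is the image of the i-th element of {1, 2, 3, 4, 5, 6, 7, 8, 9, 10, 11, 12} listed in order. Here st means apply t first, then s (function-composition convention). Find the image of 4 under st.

8

First apply t: t(4) = 2, then s(2) = 8. Thus (st)(4) = 8.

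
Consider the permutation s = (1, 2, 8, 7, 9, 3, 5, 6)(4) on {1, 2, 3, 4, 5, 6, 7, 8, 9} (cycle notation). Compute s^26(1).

8

1 lies in the 8-cycle (1, 2, 8, 7, 9, 3, 5, 6).
Powers repeat with period 8 on this cycle, and 26 mod 8 = 2, so s^26(1) = s^2(1).
Stepping 2 places around the cycle: 1 → 2 → 8.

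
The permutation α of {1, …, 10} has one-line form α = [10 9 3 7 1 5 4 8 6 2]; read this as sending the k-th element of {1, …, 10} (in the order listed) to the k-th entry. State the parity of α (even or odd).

In disjoint-cycle form the cycle lengths are 6, 2, 1, 1.
A cycle of length ℓ contributes ℓ−1 transpositions, so α is a product of 5 + 1 = 6 transpositions — even.

even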